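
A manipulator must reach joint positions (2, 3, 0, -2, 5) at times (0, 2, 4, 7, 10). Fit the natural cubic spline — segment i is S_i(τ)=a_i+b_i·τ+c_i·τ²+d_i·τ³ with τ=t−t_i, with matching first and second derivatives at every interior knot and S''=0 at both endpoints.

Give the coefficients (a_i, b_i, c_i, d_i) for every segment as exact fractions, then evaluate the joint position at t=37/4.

Δ: Δ0=1/2, Δ1=-3/2, Δ2=-2/3, Δ3=7/3
row 1: diag=8, rhs=-12; c'=1/4, d'=-3/2
row 2: denom=10−2·1/4=19/2; d'=(5−2·-3/2)/(19/2)=16/19
row 3: denom=12−3·6/19=210/19; d'=(18−3·16/19)/(210/19)=7/5
back: M3=7/5
back: M2=16/19−6/19·7/5=2/5
back: M1=-3/2−1/4·2/5=-8/5
M: M0=0, M1=-8/5, M2=2/5, M3=7/5, M4=0
seg 0: a=2, c=M0/2=0, d=(M1−M0)/(6·2)=-2/15, b=Δ0−h0·(2M0+M1)/6=31/30
seg 1: a=3, c=M1/2=-4/5, d=(M2−M1)/(6·2)=1/6, b=Δ1−h1·(2M1+M2)/6=-17/30
seg 2: a=0, c=M2/2=1/5, d=(M3−M2)/(6·3)=1/18, b=Δ2−h2·(2M2+M3)/6=-53/30
seg 3: a=-2, c=M3/2=7/10, d=(M4−M3)/(6·3)=-7/90, b=Δ3−h3·(2M3+M4)/6=14/15
t_q=37/4 → seg 3, τ=9/4; S=-2+14/15·τ+7/10·τ²+-7/90·τ³=353/128

  seg 0: a=2 b=31/30 c=0 d=-2/15
  seg 1: a=3 b=-17/30 c=-4/5 d=1/6
  seg 2: a=0 b=-53/30 c=1/5 d=1/18
  seg 3: a=-2 b=14/15 c=7/10 d=-7/90
S(37/4) = 353/128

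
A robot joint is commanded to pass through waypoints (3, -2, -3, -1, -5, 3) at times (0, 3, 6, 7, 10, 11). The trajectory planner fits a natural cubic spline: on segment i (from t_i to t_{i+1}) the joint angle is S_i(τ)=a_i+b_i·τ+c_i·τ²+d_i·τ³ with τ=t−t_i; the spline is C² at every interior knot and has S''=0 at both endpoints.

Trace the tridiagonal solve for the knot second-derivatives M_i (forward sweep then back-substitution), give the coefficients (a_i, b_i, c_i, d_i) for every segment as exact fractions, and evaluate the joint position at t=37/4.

  seg 0: a=3 b=-2632/1563 c=0 d=1/521
  seg 1: a=-2 b=-2551/1563 c=9/521 d=1949/14067
  seg 2: a=-3 b=3458/1563 c=1976/1563 d=-2308/1563
  seg 3: a=-1 b=162/521 c=-4948/1563 d=12274/14067
  seg 4: a=-5 b=2540/521 c=2442/521 d=-814/521
S(37/4) = -106501/16672

Δ: Δ0=-5/3, Δ1=-1/3, Δ2=2, Δ3=-4/3, Δ4=8
row 1: diag=12, rhs=8; c'=1/4, d'=2/3
row 2: denom=8−3·1/4=29/4; d'=(14−3·2/3)/(29/4)=48/29
row 3: denom=8−1·4/29=228/29; d'=(-20−1·48/29)/(228/29)=-157/57
row 4: denom=8−3·29/76=521/76; d'=(56−3·-157/57)/(521/76)=4884/521
back: M4=4884/521
back: M3=-157/57−29/76·4884/521=-9896/1563
back: M2=48/29−4/29·-9896/1563=3952/1563
back: M1=2/3−1/4·3952/1563=18/521
M: M0=0, M1=18/521, M2=3952/1563, M3=-9896/1563, M4=4884/521, M5=0
seg 0: a=3, c=M0/2=0, d=(M1−M0)/(6·3)=1/521, b=Δ0−h0·(2M0+M1)/6=-2632/1563
seg 1: a=-2, c=M1/2=9/521, d=(M2−M1)/(6·3)=1949/14067, b=Δ1−h1·(2M1+M2)/6=-2551/1563
seg 2: a=-3, c=M2/2=1976/1563, d=(M3−M2)/(6·1)=-2308/1563, b=Δ2−h2·(2M2+M3)/6=3458/1563
seg 3: a=-1, c=M3/2=-4948/1563, d=(M4−M3)/(6·3)=12274/14067, b=Δ3−h3·(2M3+M4)/6=162/521
seg 4: a=-5, c=M4/2=2442/521, d=(M5−M4)/(6·1)=-814/521, b=Δ4−h4·(2M4+M5)/6=2540/521
t_q=37/4 → seg 3, τ=9/4; S=-1+162/521·τ+-4948/1563·τ²+12274/14067·τ³=-106501/16672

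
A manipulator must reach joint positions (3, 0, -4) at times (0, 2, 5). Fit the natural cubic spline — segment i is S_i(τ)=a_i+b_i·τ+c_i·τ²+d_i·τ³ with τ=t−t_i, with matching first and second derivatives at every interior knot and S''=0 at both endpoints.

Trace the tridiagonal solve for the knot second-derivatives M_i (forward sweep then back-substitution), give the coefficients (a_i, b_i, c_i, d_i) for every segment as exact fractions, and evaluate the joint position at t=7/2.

  seg 0: a=3 b=-23/15 c=0 d=1/120
  seg 1: a=0 b=-43/30 c=1/20 d=-1/180
S(7/2) = -329/160

Δ: Δ0=-3/2, Δ1=-4/3
row 1: diag=10, rhs=1; c'=3/10, d'=1/10
back: M1=1/10
M: M0=0, M1=1/10, M2=0
seg 0: a=3, c=M0/2=0, d=(M1−M0)/(6·2)=1/120, b=Δ0−h0·(2M0+M1)/6=-23/15
seg 1: a=0, c=M1/2=1/20, d=(M2−M1)/(6·3)=-1/180, b=Δ1−h1·(2M1+M2)/6=-43/30
t_q=7/2 → seg 1, τ=3/2; S=0+-43/30·τ+1/20·τ²+-1/180·τ³=-329/160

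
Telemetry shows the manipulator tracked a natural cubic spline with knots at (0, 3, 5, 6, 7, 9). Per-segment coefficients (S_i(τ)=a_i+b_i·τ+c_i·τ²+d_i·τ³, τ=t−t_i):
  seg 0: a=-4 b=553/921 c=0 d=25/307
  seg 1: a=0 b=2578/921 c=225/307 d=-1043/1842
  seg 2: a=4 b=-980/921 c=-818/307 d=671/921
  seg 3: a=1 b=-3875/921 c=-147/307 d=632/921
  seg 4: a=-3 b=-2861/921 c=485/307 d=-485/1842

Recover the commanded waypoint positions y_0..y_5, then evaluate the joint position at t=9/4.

y_0=-4 y_1=0 y_2=4 y_3=1 y_4=-3 y_5=-5
S(9/4) = -33823/19648

y_0 = S_0(0) = a_0 = -4
y_1 = S_1(0) = a_1 = 0
y_2 = S_2(0) = a_2 = 4
y_3 = S_3(0) = a_3 = 1
y_4 = S_4(0) = a_4 = -3
y_5 = S_4(2) = -5
t_q=9/4 is in segment 0 (τ=9/4); S_0(τ)=-33823/19648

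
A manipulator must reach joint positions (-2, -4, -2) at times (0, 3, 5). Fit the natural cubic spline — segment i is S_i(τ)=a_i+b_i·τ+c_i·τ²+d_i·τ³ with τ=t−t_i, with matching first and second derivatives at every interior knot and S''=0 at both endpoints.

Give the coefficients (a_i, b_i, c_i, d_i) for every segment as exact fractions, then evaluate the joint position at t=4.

  seg 0: a=-2 b=-7/6 c=0 d=1/18
  seg 1: a=-4 b=1/3 c=1/2 d=-1/12
S(4) = -13/4

Δ: Δ0=-2/3, Δ1=1
row 1: diag=10, rhs=10; c'=1/5, d'=1
back: M1=1
M: M0=0, M1=1, M2=0
seg 0: a=-2, c=M0/2=0, d=(M1−M0)/(6·3)=1/18, b=Δ0−h0·(2M0+M1)/6=-7/6
seg 1: a=-4, c=M1/2=1/2, d=(M2−M1)/(6·2)=-1/12, b=Δ1−h1·(2M1+M2)/6=1/3
t_q=4 → seg 1, τ=1; S=-4+1/3·τ+1/2·τ²+-1/12·τ³=-13/4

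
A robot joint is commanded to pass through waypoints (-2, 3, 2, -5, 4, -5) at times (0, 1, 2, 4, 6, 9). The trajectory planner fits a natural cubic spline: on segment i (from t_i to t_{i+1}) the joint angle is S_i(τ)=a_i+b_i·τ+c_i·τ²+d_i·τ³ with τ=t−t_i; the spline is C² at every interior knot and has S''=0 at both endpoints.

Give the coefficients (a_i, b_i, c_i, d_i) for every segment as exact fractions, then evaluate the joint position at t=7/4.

Δ: Δ0=5, Δ1=-1, Δ2=-7/2, Δ3=9/2, Δ4=-3
row 1: diag=4, rhs=-36; c'=1/4, d'=-9
row 2: denom=6−1·1/4=23/4; d'=(-15−1·-9)/(23/4)=-24/23
row 3: denom=8−2·8/23=168/23; d'=(48−2·-24/23)/(168/23)=48/7
row 4: denom=10−2·23/84=397/42; d'=(-45−2·48/7)/(397/42)=-2466/397
back: M4=-2466/397
back: M3=48/7−23/84·-2466/397=6795/794
back: M2=-24/23−8/23·6795/794=-1596/397
back: M1=-9−1/4·-1596/397=-3174/397
M: M0=0, M1=-3174/397, M2=-1596/397, M3=6795/794, M4=-2466/397, M5=0
seg 0: a=-2, c=M0/2=0, d=(M1−M0)/(6·1)=-529/397, b=Δ0−h0·(2M0+M1)/6=2514/397
seg 1: a=3, c=M1/2=-1587/397, d=(M2−M1)/(6·1)=263/397, b=Δ1−h1·(2M1+M2)/6=927/397
seg 2: a=2, c=M2/2=-798/397, d=(M3−M2)/(6·2)=3329/3176, b=Δ2−h2·(2M2+M3)/6=-1458/397
seg 3: a=-5, c=M3/2=6795/1588, d=(M4−M3)/(6·2)=-3909/3176, b=Δ3−h3·(2M3+M4)/6=687/794
seg 4: a=4, c=M4/2=-1233/397, d=(M5−M4)/(6·3)=137/397, b=Δ4−h4·(2M4+M5)/6=1275/397
t_q=7/4 → seg 1, τ=3/4; S=3+927/397·τ+-1587/397·τ²+263/397·τ³=70689/25408

  seg 0: a=-2 b=2514/397 c=0 d=-529/397
  seg 1: a=3 b=927/397 c=-1587/397 d=263/397
  seg 2: a=2 b=-1458/397 c=-798/397 d=3329/3176
  seg 3: a=-5 b=687/794 c=6795/1588 d=-3909/3176
  seg 4: a=4 b=1275/397 c=-1233/397 d=137/397
S(7/4) = 70689/25408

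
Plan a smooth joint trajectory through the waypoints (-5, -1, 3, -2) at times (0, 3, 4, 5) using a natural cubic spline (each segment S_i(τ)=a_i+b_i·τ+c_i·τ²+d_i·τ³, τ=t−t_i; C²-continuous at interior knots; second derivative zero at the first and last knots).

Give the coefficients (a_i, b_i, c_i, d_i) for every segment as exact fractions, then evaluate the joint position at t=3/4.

  seg 0: a=-5 b=-53/93 c=0 d=59/279
  seg 1: a=-1 b=478/93 c=59/31 d=-283/93
  seg 2: a=3 b=-17/93 c=-224/31 d=224/93
S(3/4) = -10591/1984

Δ: Δ0=4/3, Δ1=4, Δ2=-5
row 1: diag=8, rhs=16; c'=1/8, d'=2
row 2: denom=4−1·1/8=31/8; d'=(-54−1·2)/(31/8)=-448/31
back: M2=-448/31
back: M1=2−1/8·-448/31=118/31
M: M0=0, M1=118/31, M2=-448/31, M3=0
seg 0: a=-5, c=M0/2=0, d=(M1−M0)/(6·3)=59/279, b=Δ0−h0·(2M0+M1)/6=-53/93
seg 1: a=-1, c=M1/2=59/31, d=(M2−M1)/(6·1)=-283/93, b=Δ1−h1·(2M1+M2)/6=478/93
seg 2: a=3, c=M2/2=-224/31, d=(M3−M2)/(6·1)=224/93, b=Δ2−h2·(2M2+M3)/6=-17/93
t_q=3/4 → seg 0, τ=3/4; S=-5+-53/93·τ+0·τ²+59/279·τ³=-10591/1984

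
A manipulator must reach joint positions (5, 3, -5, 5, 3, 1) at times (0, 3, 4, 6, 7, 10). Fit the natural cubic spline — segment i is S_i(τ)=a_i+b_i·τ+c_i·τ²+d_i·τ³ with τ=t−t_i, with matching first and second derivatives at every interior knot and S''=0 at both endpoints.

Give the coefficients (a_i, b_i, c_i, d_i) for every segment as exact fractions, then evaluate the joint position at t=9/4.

Δ: Δ0=-2/3, Δ1=-8, Δ2=5, Δ3=-2, Δ4=-2/3
row 1: diag=8, rhs=-44; c'=1/8, d'=-11/2
row 2: denom=6−1·1/8=47/8; d'=(78−1·-11/2)/(47/8)=668/47
row 3: denom=6−2·16/47=250/47; d'=(-42−2·668/47)/(250/47)=-331/25
row 4: denom=8−1·47/250=1953/250; d'=(8−1·-331/25)/(1953/250)=590/217
back: M4=590/217
back: M3=-331/25−47/250·590/217=-2984/217
back: M2=668/47−16/47·-2984/217=4100/217
back: M1=-11/2−1/8·4100/217=-1706/217
M: M0=0, M1=-1706/217, M2=4100/217, M3=-2984/217, M4=590/217, M5=0
seg 0: a=5, c=M0/2=0, d=(M1−M0)/(6·3)=-853/1953, b=Δ0−h0·(2M0+M1)/6=2125/651
seg 1: a=3, c=M1/2=-853/217, d=(M2−M1)/(6·1)=2903/651, b=Δ1−h1·(2M1+M2)/6=-5552/651
seg 2: a=-5, c=M2/2=2050/217, d=(M3−M2)/(6·2)=-253/93, b=Δ2−h2·(2M2+M3)/6=-1961/651
seg 3: a=5, c=M3/2=-1492/217, d=(M4−M3)/(6·1)=1787/651, b=Δ3−h3·(2M3+M4)/6=1387/651
seg 4: a=3, c=M4/2=295/217, d=(M5−M4)/(6·3)=-295/1953, b=Δ4−h4·(2M4+M5)/6=-2204/651
t_q=9/4 → seg 0, τ=9/4; S=5+2125/651·τ+0·τ²+-853/1953·τ³=14621/1984

  seg 0: a=5 b=2125/651 c=0 d=-853/1953
  seg 1: a=3 b=-5552/651 c=-853/217 d=2903/651
  seg 2: a=-5 b=-1961/651 c=2050/217 d=-253/93
  seg 3: a=5 b=1387/651 c=-1492/217 d=1787/651
  seg 4: a=3 b=-2204/651 c=295/217 d=-295/1953
S(9/4) = 14621/1984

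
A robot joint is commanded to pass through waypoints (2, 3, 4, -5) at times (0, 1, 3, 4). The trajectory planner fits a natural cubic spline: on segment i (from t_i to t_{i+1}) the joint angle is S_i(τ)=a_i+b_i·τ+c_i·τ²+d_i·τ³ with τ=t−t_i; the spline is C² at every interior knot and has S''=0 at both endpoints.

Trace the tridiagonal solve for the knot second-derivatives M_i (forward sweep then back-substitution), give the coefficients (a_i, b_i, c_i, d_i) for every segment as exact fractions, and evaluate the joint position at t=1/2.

  seg 0: a=2 b=1/2 c=0 d=1/2
  seg 1: a=3 b=2 c=3/2 d=-9/8
  seg 2: a=4 b=-11/2 c=-21/4 d=7/4
S(1/2) = 37/16

Δ: Δ0=1, Δ1=1/2, Δ2=-9
row 1: diag=6, rhs=-3; c'=1/3, d'=-1/2
row 2: denom=6−2·1/3=16/3; d'=(-57−2·-1/2)/(16/3)=-21/2
back: M2=-21/2
back: M1=-1/2−1/3·-21/2=3
M: M0=0, M1=3, M2=-21/2, M3=0
seg 0: a=2, c=M0/2=0, d=(M1−M0)/(6·1)=1/2, b=Δ0−h0·(2M0+M1)/6=1/2
seg 1: a=3, c=M1/2=3/2, d=(M2−M1)/(6·2)=-9/8, b=Δ1−h1·(2M1+M2)/6=2
seg 2: a=4, c=M2/2=-21/4, d=(M3−M2)/(6·1)=7/4, b=Δ2−h2·(2M2+M3)/6=-11/2
t_q=1/2 → seg 0, τ=1/2; S=2+1/2·τ+0·τ²+1/2·τ³=37/16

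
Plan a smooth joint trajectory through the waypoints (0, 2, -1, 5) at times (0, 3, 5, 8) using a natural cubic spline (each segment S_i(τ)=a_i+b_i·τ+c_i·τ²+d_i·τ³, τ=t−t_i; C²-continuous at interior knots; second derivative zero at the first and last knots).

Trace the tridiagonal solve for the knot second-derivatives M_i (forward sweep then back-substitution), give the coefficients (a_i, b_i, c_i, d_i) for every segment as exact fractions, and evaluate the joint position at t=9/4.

Δ: Δ0=2/3, Δ1=-3/2, Δ2=2
row 1: diag=10, rhs=-13; c'=1/5, d'=-13/10
row 2: denom=10−2·1/5=48/5; d'=(21−2·-13/10)/(48/5)=59/24
back: M2=59/24
back: M1=-13/10−1/5·59/24=-43/24
M: M0=0, M1=-43/24, M2=59/24, M3=0
seg 0: a=0, c=M0/2=0, d=(M1−M0)/(6·3)=-43/432, b=Δ0−h0·(2M0+M1)/6=25/16
seg 1: a=2, c=M1/2=-43/48, d=(M2−M1)/(6·2)=17/48, b=Δ1−h1·(2M1+M2)/6=-9/8
seg 2: a=-1, c=M2/2=59/48, d=(M3−M2)/(6·3)=-59/432, b=Δ2−h2·(2M2+M3)/6=-11/24
t_q=9/4 → seg 0, τ=9/4; S=0+25/16·τ+0·τ²+-43/432·τ³=2439/1024

  seg 0: a=0 b=25/16 c=0 d=-43/432
  seg 1: a=2 b=-9/8 c=-43/48 d=17/48
  seg 2: a=-1 b=-11/24 c=59/48 d=-59/432
S(9/4) = 2439/1024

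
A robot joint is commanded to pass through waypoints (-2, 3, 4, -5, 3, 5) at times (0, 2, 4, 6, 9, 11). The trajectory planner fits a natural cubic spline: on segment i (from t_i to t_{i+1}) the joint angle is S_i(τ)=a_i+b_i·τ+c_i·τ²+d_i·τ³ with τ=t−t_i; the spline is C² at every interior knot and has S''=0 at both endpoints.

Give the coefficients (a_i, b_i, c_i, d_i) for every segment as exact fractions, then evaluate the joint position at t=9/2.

  seg 0: a=-2 b=19753/7710 c=0 d=-239/15420
  seg 1: a=3 b=18319/7710 c=-239/2570 d=-1303/3084
  seg 2: a=4 b=-23639/7710 c=-3377/1285 d=7367/7710
  seg 3: a=-5 b=-16283/7710 c=798/257 d=-11659/23130
  seg 4: a=3 b=11213/3855 c=-3679/2570 d=3679/15420
S(9/2) = 39669/20560

Δ: Δ0=5/2, Δ1=1/2, Δ2=-9/2, Δ3=8/3, Δ4=1
row 1: diag=8, rhs=-12; c'=1/4, d'=-3/2
row 2: denom=8−2·1/4=15/2; d'=(-30−2·-3/2)/(15/2)=-18/5
row 3: denom=10−2·4/15=142/15; d'=(43−2·-18/5)/(142/15)=753/142
row 4: denom=10−3·45/142=1285/142; d'=(-10−3·753/142)/(1285/142)=-3679/1285
back: M4=-3679/1285
back: M3=753/142−45/142·-3679/1285=1596/257
back: M2=-18/5−4/15·1596/257=-6754/1285
back: M1=-3/2−1/4·-6754/1285=-239/1285
M: M0=0, M1=-239/1285, M2=-6754/1285, M3=1596/257, M4=-3679/1285, M5=0
seg 0: a=-2, c=M0/2=0, d=(M1−M0)/(6·2)=-239/15420, b=Δ0−h0·(2M0+M1)/6=19753/7710
seg 1: a=3, c=M1/2=-239/2570, d=(M2−M1)/(6·2)=-1303/3084, b=Δ1−h1·(2M1+M2)/6=18319/7710
seg 2: a=4, c=M2/2=-3377/1285, d=(M3−M2)/(6·2)=7367/7710, b=Δ2−h2·(2M2+M3)/6=-23639/7710
seg 3: a=-5, c=M3/2=798/257, d=(M4−M3)/(6·3)=-11659/23130, b=Δ3−h3·(2M3+M4)/6=-16283/7710
seg 4: a=3, c=M4/2=-3679/2570, d=(M5−M4)/(6·2)=3679/15420, b=Δ4−h4·(2M4+M5)/6=11213/3855
t_q=9/2 → seg 2, τ=1/2; S=4+-23639/7710·τ+-3377/1285·τ²+7367/7710·τ³=39669/20560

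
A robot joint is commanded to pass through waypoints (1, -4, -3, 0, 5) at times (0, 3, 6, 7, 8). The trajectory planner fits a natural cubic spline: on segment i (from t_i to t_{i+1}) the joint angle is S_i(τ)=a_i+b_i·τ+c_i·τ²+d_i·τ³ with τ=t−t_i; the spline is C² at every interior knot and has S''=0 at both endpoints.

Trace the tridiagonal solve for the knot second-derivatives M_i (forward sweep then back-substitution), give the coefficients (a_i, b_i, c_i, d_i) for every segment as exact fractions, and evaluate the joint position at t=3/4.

Δ: Δ0=-5/3, Δ1=1/3, Δ2=3, Δ3=5
row 1: diag=12, rhs=12; c'=1/4, d'=1
row 2: denom=8−3·1/4=29/4; d'=(16−3·1)/(29/4)=52/29
row 3: denom=4−1·4/29=112/29; d'=(12−1·52/29)/(112/29)=37/14
back: M3=37/14
back: M2=52/29−4/29·37/14=10/7
back: M1=1−1/4·10/7=9/14
M: M0=0, M1=9/14, M2=10/7, M3=37/14, M4=0
seg 0: a=1, c=M0/2=0, d=(M1−M0)/(6·3)=1/28, b=Δ0−h0·(2M0+M1)/6=-167/84
seg 1: a=-4, c=M1/2=9/28, d=(M2−M1)/(6·3)=11/252, b=Δ1−h1·(2M1+M2)/6=-43/42
seg 2: a=-3, c=M2/2=5/7, d=(M3−M2)/(6·1)=17/84, b=Δ2−h2·(2M2+M3)/6=25/12
seg 3: a=0, c=M3/2=37/28, d=(M4−M3)/(6·1)=-37/84, b=Δ3−h3·(2M3+M4)/6=173/42
t_q=3/4 → seg 0, τ=3/4; S=1+-167/84·τ+0·τ²+1/28·τ³=-853/1792

  seg 0: a=1 b=-167/84 c=0 d=1/28
  seg 1: a=-4 b=-43/42 c=9/28 d=11/252
  seg 2: a=-3 b=25/12 c=5/7 d=17/84
  seg 3: a=0 b=173/42 c=37/28 d=-37/84
S(3/4) = -853/1792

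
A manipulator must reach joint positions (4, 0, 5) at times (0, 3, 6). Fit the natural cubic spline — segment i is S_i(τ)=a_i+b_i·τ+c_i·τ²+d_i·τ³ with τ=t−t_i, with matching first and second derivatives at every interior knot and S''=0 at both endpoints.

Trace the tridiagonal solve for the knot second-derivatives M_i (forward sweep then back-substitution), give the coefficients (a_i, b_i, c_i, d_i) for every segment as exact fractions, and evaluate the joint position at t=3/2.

  seg 0: a=4 b=-25/12 c=0 d=1/12
  seg 1: a=0 b=1/6 c=3/4 d=-1/12
S(3/2) = 37/32

Δ: Δ0=-4/3, Δ1=5/3
row 1: diag=12, rhs=18; c'=1/4, d'=3/2
back: M1=3/2
M: M0=0, M1=3/2, M2=0
seg 0: a=4, c=M0/2=0, d=(M1−M0)/(6·3)=1/12, b=Δ0−h0·(2M0+M1)/6=-25/12
seg 1: a=0, c=M1/2=3/4, d=(M2−M1)/(6·3)=-1/12, b=Δ1−h1·(2M1+M2)/6=1/6
t_q=3/2 → seg 0, τ=3/2; S=4+-25/12·τ+0·τ²+1/12·τ³=37/32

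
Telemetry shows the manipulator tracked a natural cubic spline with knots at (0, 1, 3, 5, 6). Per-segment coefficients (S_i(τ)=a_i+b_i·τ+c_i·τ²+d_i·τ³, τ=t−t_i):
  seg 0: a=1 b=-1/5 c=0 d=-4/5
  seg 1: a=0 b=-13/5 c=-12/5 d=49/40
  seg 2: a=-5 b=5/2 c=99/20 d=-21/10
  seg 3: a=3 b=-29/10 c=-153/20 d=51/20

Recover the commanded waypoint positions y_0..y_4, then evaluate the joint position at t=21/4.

y_0 = S_0(0) = a_0 = 1
y_1 = S_1(0) = a_1 = 0
y_2 = S_2(0) = a_2 = -5
y_3 = S_3(0) = a_3 = 3
y_4 = S_3(1) = -5
t_q=21/4 is in segment 3 (τ=1/4); S_3(τ)=2351/1280

y_0=1 y_1=0 y_2=-5 y_3=3 y_4=-5
S(21/4) = 2351/1280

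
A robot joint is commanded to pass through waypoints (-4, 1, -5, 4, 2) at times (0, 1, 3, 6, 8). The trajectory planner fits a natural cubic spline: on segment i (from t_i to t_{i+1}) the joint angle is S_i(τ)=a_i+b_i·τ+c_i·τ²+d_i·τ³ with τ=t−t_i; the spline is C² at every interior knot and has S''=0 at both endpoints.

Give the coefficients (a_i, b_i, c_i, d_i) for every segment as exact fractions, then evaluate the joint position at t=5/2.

  seg 0: a=-4 b=1701/253 c=0 d=-436/253
  seg 1: a=1 b=393/253 c=-1308/253 d=366/253
  seg 2: a=-5 b=-447/253 c=888/253 d=-162/253
  seg 3: a=4 b=507/253 c=-570/253 d=95/253
S(5/2) = -3461/1012

Δ: Δ0=5, Δ1=-3, Δ2=3, Δ3=-1
row 1: diag=6, rhs=-48; c'=1/3, d'=-8
row 2: denom=10−2·1/3=28/3; d'=(36−2·-8)/(28/3)=39/7
row 3: denom=10−3·9/28=253/28; d'=(-24−3·39/7)/(253/28)=-1140/253
back: M3=-1140/253
back: M2=39/7−9/28·-1140/253=1776/253
back: M1=-8−1/3·1776/253=-2616/253
M: M0=0, M1=-2616/253, M2=1776/253, M3=-1140/253, M4=0
seg 0: a=-4, c=M0/2=0, d=(M1−M0)/(6·1)=-436/253, b=Δ0−h0·(2M0+M1)/6=1701/253
seg 1: a=1, c=M1/2=-1308/253, d=(M2−M1)/(6·2)=366/253, b=Δ1−h1·(2M1+M2)/6=393/253
seg 2: a=-5, c=M2/2=888/253, d=(M3−M2)/(6·3)=-162/253, b=Δ2−h2·(2M2+M3)/6=-447/253
seg 3: a=4, c=M3/2=-570/253, d=(M4−M3)/(6·2)=95/253, b=Δ3−h3·(2M3+M4)/6=507/253
t_q=5/2 → seg 1, τ=3/2; S=1+393/253·τ+-1308/253·τ²+366/253·τ³=-3461/1012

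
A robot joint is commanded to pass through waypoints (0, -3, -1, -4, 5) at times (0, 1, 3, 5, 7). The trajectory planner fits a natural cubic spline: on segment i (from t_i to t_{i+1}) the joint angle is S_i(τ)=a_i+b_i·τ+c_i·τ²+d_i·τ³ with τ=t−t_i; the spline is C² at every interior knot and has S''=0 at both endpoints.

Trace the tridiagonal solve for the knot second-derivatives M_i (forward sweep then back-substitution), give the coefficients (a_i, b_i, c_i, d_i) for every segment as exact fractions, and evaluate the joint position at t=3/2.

Δ: Δ0=-3, Δ1=1, Δ2=-3/2, Δ3=9/2
row 1: diag=6, rhs=24; c'=1/3, d'=4
row 2: denom=8−2·1/3=22/3; d'=(-15−2·4)/(22/3)=-69/22
row 3: denom=8−2·3/11=82/11; d'=(36−2·-69/22)/(82/11)=465/82
back: M3=465/82
back: M2=-69/22−3/11·465/82=-192/41
back: M1=4−1/3·-192/41=228/41
M: M0=0, M1=228/41, M2=-192/41, M3=465/82, M4=0
seg 0: a=0, c=M0/2=0, d=(M1−M0)/(6·1)=38/41, b=Δ0−h0·(2M0+M1)/6=-161/41
seg 1: a=-3, c=M1/2=114/41, d=(M2−M1)/(6·2)=-35/41, b=Δ1−h1·(2M1+M2)/6=-47/41
seg 2: a=-1, c=M2/2=-96/41, d=(M3−M2)/(6·2)=283/328, b=Δ2−h2·(2M2+M3)/6=-11/41
seg 3: a=-4, c=M3/2=465/164, d=(M4−M3)/(6·2)=-155/328, b=Δ3−h3·(2M3+M4)/6=59/82
t_q=3/2 → seg 1, τ=1/2; S=-3+-47/41·τ+114/41·τ²+-35/41·τ³=-979/328

  seg 0: a=0 b=-161/41 c=0 d=38/41
  seg 1: a=-3 b=-47/41 c=114/41 d=-35/41
  seg 2: a=-1 b=-11/41 c=-96/41 d=283/328
  seg 3: a=-4 b=59/82 c=465/164 d=-155/328
S(3/2) = -979/328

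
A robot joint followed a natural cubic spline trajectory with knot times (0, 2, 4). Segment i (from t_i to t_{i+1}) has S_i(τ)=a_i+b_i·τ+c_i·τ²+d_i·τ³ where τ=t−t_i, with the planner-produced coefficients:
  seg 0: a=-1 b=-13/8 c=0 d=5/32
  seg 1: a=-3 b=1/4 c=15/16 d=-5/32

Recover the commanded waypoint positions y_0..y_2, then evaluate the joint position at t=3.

y_0 = S_0(0) = a_0 = -1
y_1 = S_1(0) = a_1 = -3
y_2 = S_1(2) = 0
t_q=3 is in segment 1 (τ=1); S_1(τ)=-63/32

y_0=-1 y_1=-3 y_2=0
S(3) = -63/32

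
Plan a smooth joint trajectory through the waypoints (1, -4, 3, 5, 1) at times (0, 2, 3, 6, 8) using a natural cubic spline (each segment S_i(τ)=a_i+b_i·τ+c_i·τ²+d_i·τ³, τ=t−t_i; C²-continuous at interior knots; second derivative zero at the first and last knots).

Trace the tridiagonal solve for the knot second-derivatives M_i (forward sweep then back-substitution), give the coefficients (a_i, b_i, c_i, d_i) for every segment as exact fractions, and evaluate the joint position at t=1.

  seg 0: a=1 b=-7499/1248 c=0 d=4379/4992
  seg 1: a=-4 b=2819/624 c=4379/832 d=-6941/2496
  seg 2: a=3 b=16727/2496 c=-1281/416 d=205/576
  seg 3: a=5 b=-1351/624 c=103/832 d=-103/4992
S(1) = -6875/1664

Δ: Δ0=-5/2, Δ1=7, Δ2=2/3, Δ3=-2
row 1: diag=6, rhs=57; c'=1/6, d'=19/2
row 2: denom=8−1·1/6=47/6; d'=(-38−1·19/2)/(47/6)=-285/47
row 3: denom=10−3·18/47=416/47; d'=(-16−3·-285/47)/(416/47)=103/416
back: M3=103/416
back: M2=-285/47−18/47·103/416=-1281/208
back: M1=19/2−1/6·-1281/208=4379/416
M: M0=0, M1=4379/416, M2=-1281/208, M3=103/416, M4=0
seg 0: a=1, c=M0/2=0, d=(M1−M0)/(6·2)=4379/4992, b=Δ0−h0·(2M0+M1)/6=-7499/1248
seg 1: a=-4, c=M1/2=4379/832, d=(M2−M1)/(6·1)=-6941/2496, b=Δ1−h1·(2M1+M2)/6=2819/624
seg 2: a=3, c=M2/2=-1281/416, d=(M3−M2)/(6·3)=205/576, b=Δ2−h2·(2M2+M3)/6=16727/2496
seg 3: a=5, c=M3/2=103/832, d=(M4−M3)/(6·2)=-103/4992, b=Δ3−h3·(2M3+M4)/6=-1351/624
t_q=1 → seg 0, τ=1; S=1+-7499/1248·τ+0·τ²+4379/4992·τ³=-6875/1664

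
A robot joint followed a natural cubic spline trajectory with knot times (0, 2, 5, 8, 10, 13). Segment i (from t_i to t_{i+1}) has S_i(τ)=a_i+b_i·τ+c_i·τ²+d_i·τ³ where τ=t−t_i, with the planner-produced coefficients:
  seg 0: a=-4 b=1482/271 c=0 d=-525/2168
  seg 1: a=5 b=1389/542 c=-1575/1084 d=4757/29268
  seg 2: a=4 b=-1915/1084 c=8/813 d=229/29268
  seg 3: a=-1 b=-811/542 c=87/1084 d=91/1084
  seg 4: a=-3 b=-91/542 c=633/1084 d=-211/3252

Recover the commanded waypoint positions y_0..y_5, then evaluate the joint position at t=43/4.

y_0=-4 y_1=5 y_2=4 y_3=-1 y_4=-3 y_5=0
S(43/4) = -195975/69376

y_0 = S_0(0) = a_0 = -4
y_1 = S_1(0) = a_1 = 5
y_2 = S_2(0) = a_2 = 4
y_3 = S_3(0) = a_3 = -1
y_4 = S_4(0) = a_4 = -3
y_5 = S_4(3) = 0
t_q=43/4 is in segment 4 (τ=3/4); S_4(τ)=-195975/69376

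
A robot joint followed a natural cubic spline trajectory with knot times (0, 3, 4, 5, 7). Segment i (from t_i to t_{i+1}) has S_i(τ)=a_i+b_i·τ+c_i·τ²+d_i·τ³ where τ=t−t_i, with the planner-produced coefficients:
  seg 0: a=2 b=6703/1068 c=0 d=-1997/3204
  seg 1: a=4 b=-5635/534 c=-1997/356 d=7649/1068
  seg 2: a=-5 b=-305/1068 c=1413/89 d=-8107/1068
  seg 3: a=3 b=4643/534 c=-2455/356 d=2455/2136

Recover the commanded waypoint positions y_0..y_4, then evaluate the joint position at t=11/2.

y_0 = S_0(0) = a_0 = 2
y_1 = S_1(0) = a_1 = 4
y_2 = S_2(0) = a_2 = -5
y_3 = S_3(0) = a_3 = 3
y_4 = S_3(2) = 2
t_q=11/2 is in segment 3 (τ=1/2); S_3(τ)=32849/5696

y_0=2 y_1=4 y_2=-5 y_3=3 y_4=2
S(11/2) = 32849/5696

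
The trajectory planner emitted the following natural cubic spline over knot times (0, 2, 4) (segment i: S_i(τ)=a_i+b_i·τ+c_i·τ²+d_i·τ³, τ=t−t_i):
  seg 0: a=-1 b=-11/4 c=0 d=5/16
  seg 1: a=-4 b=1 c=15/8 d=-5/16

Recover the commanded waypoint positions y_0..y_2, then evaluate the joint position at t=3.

y_0=-1 y_1=-4 y_2=3
S(3) = -23/16

y_0 = S_0(0) = a_0 = -1
y_1 = S_1(0) = a_1 = -4
y_2 = S_1(2) = 3
t_q=3 is in segment 1 (τ=1); S_1(τ)=-23/16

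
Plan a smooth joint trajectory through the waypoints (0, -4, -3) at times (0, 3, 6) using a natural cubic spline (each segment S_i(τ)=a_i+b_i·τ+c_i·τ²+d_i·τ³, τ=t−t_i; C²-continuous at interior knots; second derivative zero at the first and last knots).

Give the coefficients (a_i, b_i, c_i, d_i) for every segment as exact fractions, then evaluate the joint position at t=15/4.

  seg 0: a=0 b=-7/4 c=0 d=5/108
  seg 1: a=-4 b=-1/2 c=5/12 d=-5/108
S(15/4) = -1065/256

Δ: Δ0=-4/3, Δ1=1/3
row 1: diag=12, rhs=10; c'=1/4, d'=5/6
back: M1=5/6
M: M0=0, M1=5/6, M2=0
seg 0: a=0, c=M0/2=0, d=(M1−M0)/(6·3)=5/108, b=Δ0−h0·(2M0+M1)/6=-7/4
seg 1: a=-4, c=M1/2=5/12, d=(M2−M1)/(6·3)=-5/108, b=Δ1−h1·(2M1+M2)/6=-1/2
t_q=15/4 → seg 1, τ=3/4; S=-4+-1/2·τ+5/12·τ²+-5/108·τ³=-1065/256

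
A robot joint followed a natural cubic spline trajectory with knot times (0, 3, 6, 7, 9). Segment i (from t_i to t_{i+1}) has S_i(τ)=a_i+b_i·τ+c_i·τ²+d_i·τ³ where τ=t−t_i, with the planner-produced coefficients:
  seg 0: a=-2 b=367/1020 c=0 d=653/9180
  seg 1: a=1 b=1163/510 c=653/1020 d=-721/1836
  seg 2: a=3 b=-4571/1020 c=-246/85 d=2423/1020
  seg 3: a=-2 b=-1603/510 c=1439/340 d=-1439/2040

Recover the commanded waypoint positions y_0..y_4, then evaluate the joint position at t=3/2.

y_0 = S_0(0) = a_0 = -2
y_1 = S_1(0) = a_1 = 1
y_2 = S_2(0) = a_2 = 3
y_3 = S_3(0) = a_3 = -2
y_4 = S_3(2) = 3
t_q=3/2 is in segment 0 (τ=3/2); S_0(τ)=-3319/2720

y_0=-2 y_1=1 y_2=3 y_3=-2 y_4=3
S(3/2) = -3319/2720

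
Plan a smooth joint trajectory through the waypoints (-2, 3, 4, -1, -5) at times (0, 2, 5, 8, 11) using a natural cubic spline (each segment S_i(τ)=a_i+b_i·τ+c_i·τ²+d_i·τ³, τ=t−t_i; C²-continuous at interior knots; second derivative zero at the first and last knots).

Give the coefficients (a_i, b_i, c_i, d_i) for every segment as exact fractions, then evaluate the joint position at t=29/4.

  seg 0: a=-2 b=590/207 c=0 d=-145/1656
  seg 1: a=3 b=745/414 c=-145/276 d=91/7452
  seg 2: a=4 b=-847/828 c=-86/207 d=499/7452
  seg 3: a=-1 b=-707/414 c=155/828 d=-155/7452
S(29/4) = 2107/5888

Δ: Δ0=5/2, Δ1=1/3, Δ2=-5/3, Δ3=-4/3
row 1: diag=10, rhs=-13; c'=3/10, d'=-13/10
row 2: denom=12−3·3/10=111/10; d'=(-12−3·-13/10)/(111/10)=-27/37
row 3: denom=12−3·10/37=414/37; d'=(2−3·-27/37)/(414/37)=155/414
back: M3=155/414
back: M2=-27/37−10/37·155/414=-172/207
back: M1=-13/10−3/10·-172/207=-145/138
M: M0=0, M1=-145/138, M2=-172/207, M3=155/414, M4=0
seg 0: a=-2, c=M0/2=0, d=(M1−M0)/(6·2)=-145/1656, b=Δ0−h0·(2M0+M1)/6=590/207
seg 1: a=3, c=M1/2=-145/276, d=(M2−M1)/(6·3)=91/7452, b=Δ1−h1·(2M1+M2)/6=745/414
seg 2: a=4, c=M2/2=-86/207, d=(M3−M2)/(6·3)=499/7452, b=Δ2−h2·(2M2+M3)/6=-847/828
seg 3: a=-1, c=M3/2=155/828, d=(M4−M3)/(6·3)=-155/7452, b=Δ3−h3·(2M3+M4)/6=-707/414
t_q=29/4 → seg 2, τ=9/4; S=4+-847/828·τ+-86/207·τ²+499/7452·τ³=2107/5888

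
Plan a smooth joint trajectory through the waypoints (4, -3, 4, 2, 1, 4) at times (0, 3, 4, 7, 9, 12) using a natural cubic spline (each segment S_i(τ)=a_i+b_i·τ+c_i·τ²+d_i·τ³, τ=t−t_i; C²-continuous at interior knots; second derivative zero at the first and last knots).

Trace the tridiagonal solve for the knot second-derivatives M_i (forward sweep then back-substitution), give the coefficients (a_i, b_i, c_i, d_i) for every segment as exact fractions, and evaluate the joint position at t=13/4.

  seg 0: a=4 b=-2801/444 c=0 d=1765/3996
  seg 1: a=-3 b=1247/222 c=1765/444 d=-1151/444
  seg 2: a=4 b=857/148 c=-422/111 d=2197/3996
  seg 3: a=2 b=-161/74 c=509/444 d=-137/888
  seg 4: a=1 b=62/111 c=49/222 d=-49/1998
S(13/4) = -13145/9472

Δ: Δ0=-7/3, Δ1=7, Δ2=-2/3, Δ3=-1/2, Δ4=1
row 1: diag=8, rhs=56; c'=1/8, d'=7
row 2: denom=8−1·1/8=63/8; d'=(-46−1·7)/(63/8)=-424/63
row 3: denom=10−3·8/21=62/7; d'=(1−3·-424/63)/(62/7)=445/186
row 4: denom=10−2·7/31=296/31; d'=(9−2·445/186)/(296/31)=49/111
back: M4=49/111
back: M3=445/186−7/31·49/111=509/222
back: M2=-424/63−8/21·509/222=-844/111
back: M1=7−1/8·-844/111=1765/222
M: M0=0, M1=1765/222, M2=-844/111, M3=509/222, M4=49/111, M5=0
seg 0: a=4, c=M0/2=0, d=(M1−M0)/(6·3)=1765/3996, b=Δ0−h0·(2M0+M1)/6=-2801/444
seg 1: a=-3, c=M1/2=1765/444, d=(M2−M1)/(6·1)=-1151/444, b=Δ1−h1·(2M1+M2)/6=1247/222
seg 2: a=4, c=M2/2=-422/111, d=(M3−M2)/(6·3)=2197/3996, b=Δ2−h2·(2M2+M3)/6=857/148
seg 3: a=2, c=M3/2=509/444, d=(M4−M3)/(6·2)=-137/888, b=Δ3−h3·(2M3+M4)/6=-161/74
seg 4: a=1, c=M4/2=49/222, d=(M5−M4)/(6·3)=-49/1998, b=Δ4−h4·(2M4+M5)/6=62/111
t_q=13/4 → seg 1, τ=1/4; S=-3+1247/222·τ+1765/444·τ²+-1151/444·τ³=-13145/9472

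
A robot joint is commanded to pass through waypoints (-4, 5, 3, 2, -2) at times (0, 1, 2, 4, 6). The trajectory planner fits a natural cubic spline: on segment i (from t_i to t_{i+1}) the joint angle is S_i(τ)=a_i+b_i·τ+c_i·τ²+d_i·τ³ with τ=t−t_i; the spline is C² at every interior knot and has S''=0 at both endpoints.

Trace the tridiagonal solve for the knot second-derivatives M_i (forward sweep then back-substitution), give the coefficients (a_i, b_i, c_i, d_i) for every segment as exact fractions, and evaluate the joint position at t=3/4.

  seg 0: a=-4 b=2011/168 c=0 d=-499/168
  seg 1: a=5 b=257/84 c=-499/56 d=647/168
  seg 2: a=3 b=-77/24 c=37/14 d=-433/672
  seg 3: a=2 b=-31/84 c=-137/112 d=137/672
S(3/4) = 1907/512

Δ: Δ0=9, Δ1=-2, Δ2=-1/2, Δ3=-2
row 1: diag=4, rhs=-66; c'=1/4, d'=-33/2
row 2: denom=6−1·1/4=23/4; d'=(9−1·-33/2)/(23/4)=102/23
row 3: denom=8−2·8/23=168/23; d'=(-9−2·102/23)/(168/23)=-137/56
back: M3=-137/56
back: M2=102/23−8/23·-137/56=37/7
back: M1=-33/2−1/4·37/7=-499/28
M: M0=0, M1=-499/28, M2=37/7, M3=-137/56, M4=0
seg 0: a=-4, c=M0/2=0, d=(M1−M0)/(6·1)=-499/168, b=Δ0−h0·(2M0+M1)/6=2011/168
seg 1: a=5, c=M1/2=-499/56, d=(M2−M1)/(6·1)=647/168, b=Δ1−h1·(2M1+M2)/6=257/84
seg 2: a=3, c=M2/2=37/14, d=(M3−M2)/(6·2)=-433/672, b=Δ2−h2·(2M2+M3)/6=-77/24
seg 3: a=2, c=M3/2=-137/112, d=(M4−M3)/(6·2)=137/672, b=Δ3−h3·(2M3+M4)/6=-31/84
t_q=3/4 → seg 0, τ=3/4; S=-4+2011/168·τ+0·τ²+-499/168·τ³=1907/512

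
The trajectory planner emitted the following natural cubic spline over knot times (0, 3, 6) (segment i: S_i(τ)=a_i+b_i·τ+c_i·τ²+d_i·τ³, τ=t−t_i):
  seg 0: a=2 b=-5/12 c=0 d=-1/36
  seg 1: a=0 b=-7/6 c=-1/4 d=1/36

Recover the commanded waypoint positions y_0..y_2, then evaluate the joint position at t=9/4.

y_0 = S_0(0) = a_0 = 2
y_1 = S_1(0) = a_1 = 0
y_2 = S_1(3) = -5
t_q=9/4 is in segment 0 (τ=9/4); S_0(τ)=191/256

y_0=2 y_1=0 y_2=-5
S(9/4) = 191/256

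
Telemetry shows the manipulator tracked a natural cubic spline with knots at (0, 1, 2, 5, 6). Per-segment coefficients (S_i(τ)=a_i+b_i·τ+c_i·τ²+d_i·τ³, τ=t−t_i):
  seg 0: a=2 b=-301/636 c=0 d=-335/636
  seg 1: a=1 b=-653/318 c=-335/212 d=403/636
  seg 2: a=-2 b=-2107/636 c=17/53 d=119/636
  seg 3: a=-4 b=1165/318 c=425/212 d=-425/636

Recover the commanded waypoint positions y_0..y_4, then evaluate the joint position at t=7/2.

y_0 = S_0(0) = a_0 = 2
y_1 = S_1(0) = a_1 = 1
y_2 = S_2(0) = a_2 = -2
y_3 = S_3(0) = a_3 = -4
y_4 = S_3(1) = 1
t_q=7/2 is in segment 2 (τ=3/2); S_2(τ)=-9525/1696

y_0=2 y_1=1 y_2=-2 y_3=-4 y_4=1
S(7/2) = -9525/1696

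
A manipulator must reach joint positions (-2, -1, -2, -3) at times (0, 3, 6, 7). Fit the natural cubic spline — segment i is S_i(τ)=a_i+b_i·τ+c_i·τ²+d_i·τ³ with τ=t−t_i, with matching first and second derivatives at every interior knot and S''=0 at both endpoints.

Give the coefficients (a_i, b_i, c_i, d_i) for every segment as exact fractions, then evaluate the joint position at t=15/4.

Δ: Δ0=1/3, Δ1=-1/3, Δ2=-1
row 1: diag=12, rhs=-4; c'=1/4, d'=-1/3
row 2: denom=8−3·1/4=29/4; d'=(-4−3·-1/3)/(29/4)=-12/29
back: M2=-12/29
back: M1=-1/3−1/4·-12/29=-20/87
M: M0=0, M1=-20/87, M2=-12/29, M3=0
seg 0: a=-2, c=M0/2=0, d=(M1−M0)/(6·3)=-10/783, b=Δ0−h0·(2M0+M1)/6=13/29
seg 1: a=-1, c=M1/2=-10/87, d=(M2−M1)/(6·3)=-8/783, b=Δ1−h1·(2M1+M2)/6=3/29
seg 2: a=-2, c=M2/2=-6/29, d=(M3−M2)/(6·1)=2/29, b=Δ2−h2·(2M2+M3)/6=-25/29
t_q=15/4 → seg 1, τ=3/4; S=-1+3/29·τ+-10/87·τ²+-8/783·τ³=-115/116

  seg 0: a=-2 b=13/29 c=0 d=-10/783
  seg 1: a=-1 b=3/29 c=-10/87 d=-8/783
  seg 2: a=-2 b=-25/29 c=-6/29 d=2/29
S(15/4) = -115/116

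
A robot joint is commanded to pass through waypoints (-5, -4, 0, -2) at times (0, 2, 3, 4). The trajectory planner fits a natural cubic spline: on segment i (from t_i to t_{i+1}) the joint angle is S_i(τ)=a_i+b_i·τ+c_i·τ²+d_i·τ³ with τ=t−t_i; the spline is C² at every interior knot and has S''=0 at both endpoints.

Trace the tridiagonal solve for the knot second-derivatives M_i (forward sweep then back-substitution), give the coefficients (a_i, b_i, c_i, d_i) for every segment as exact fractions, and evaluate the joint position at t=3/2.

  seg 0: a=-5 b=-57/46 c=0 d=10/23
  seg 1: a=-4 b=183/46 c=60/23 d=-119/46
  seg 2: a=0 b=33/23 c=-237/46 d=79/46
S(3/2) = -124/23

Δ: Δ0=1/2, Δ1=4, Δ2=-2
row 1: diag=6, rhs=21; c'=1/6, d'=7/2
row 2: denom=4−1·1/6=23/6; d'=(-36−1·7/2)/(23/6)=-237/23
back: M2=-237/23
back: M1=7/2−1/6·-237/23=120/23
M: M0=0, M1=120/23, M2=-237/23, M3=0
seg 0: a=-5, c=M0/2=0, d=(M1−M0)/(6·2)=10/23, b=Δ0−h0·(2M0+M1)/6=-57/46
seg 1: a=-4, c=M1/2=60/23, d=(M2−M1)/(6·1)=-119/46, b=Δ1−h1·(2M1+M2)/6=183/46
seg 2: a=0, c=M2/2=-237/46, d=(M3−M2)/(6·1)=79/46, b=Δ2−h2·(2M2+M3)/6=33/23
t_q=3/2 → seg 0, τ=3/2; S=-5+-57/46·τ+0·τ²+10/23·τ³=-124/23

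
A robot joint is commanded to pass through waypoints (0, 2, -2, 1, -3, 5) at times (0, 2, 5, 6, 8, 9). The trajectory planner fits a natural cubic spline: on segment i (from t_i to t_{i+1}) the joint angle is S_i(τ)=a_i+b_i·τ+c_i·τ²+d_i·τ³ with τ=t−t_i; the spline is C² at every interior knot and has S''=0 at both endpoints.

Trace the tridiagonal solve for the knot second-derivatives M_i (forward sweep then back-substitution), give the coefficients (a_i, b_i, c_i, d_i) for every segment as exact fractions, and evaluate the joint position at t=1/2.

  seg 0: a=0 b=3383/1659 c=0 d=-431/1659
  seg 1: a=2 b=-1789/1659 c=-862/553 d=815/1659
  seg 2: a=-2 b=4700/1659 c=1583/553 d=-4472/1659
  seg 3: a=1 b=782/1659 c=-2889/553 d=6617/3318
  seg 4: a=-3 b=5816/1659 c=3728/553 d=-3728/1659
S(1/2) = 4367/4424

Δ: Δ0=1, Δ1=-4/3, Δ2=3, Δ3=-2, Δ4=8
row 1: diag=10, rhs=-14; c'=3/10, d'=-7/5
row 2: denom=8−3·3/10=71/10; d'=(26−3·-7/5)/(71/10)=302/71
row 3: denom=6−1·10/71=416/71; d'=(-30−1·302/71)/(416/71)=-76/13
row 4: denom=6−2·71/208=553/104; d'=(60−2·-76/13)/(553/104)=7456/553
back: M4=7456/553
back: M3=-76/13−71/208·7456/553=-5778/553
back: M2=302/71−10/71·-5778/553=3166/553
back: M1=-7/5−3/10·3166/553=-1724/553
M: M0=0, M1=-1724/553, M2=3166/553, M3=-5778/553, M4=7456/553, M5=0
seg 0: a=0, c=M0/2=0, d=(M1−M0)/(6·2)=-431/1659, b=Δ0−h0·(2M0+M1)/6=3383/1659
seg 1: a=2, c=M1/2=-862/553, d=(M2−M1)/(6·3)=815/1659, b=Δ1−h1·(2M1+M2)/6=-1789/1659
seg 2: a=-2, c=M2/2=1583/553, d=(M3−M2)/(6·1)=-4472/1659, b=Δ2−h2·(2M2+M3)/6=4700/1659
seg 3: a=1, c=M3/2=-2889/553, d=(M4−M3)/(6·2)=6617/3318, b=Δ3−h3·(2M3+M4)/6=782/1659
seg 4: a=-3, c=M4/2=3728/553, d=(M5−M4)/(6·1)=-3728/1659, b=Δ4−h4·(2M4+M5)/6=5816/1659
t_q=1/2 → seg 0, τ=1/2; S=0+3383/1659·τ+0·τ²+-431/1659·τ³=4367/4424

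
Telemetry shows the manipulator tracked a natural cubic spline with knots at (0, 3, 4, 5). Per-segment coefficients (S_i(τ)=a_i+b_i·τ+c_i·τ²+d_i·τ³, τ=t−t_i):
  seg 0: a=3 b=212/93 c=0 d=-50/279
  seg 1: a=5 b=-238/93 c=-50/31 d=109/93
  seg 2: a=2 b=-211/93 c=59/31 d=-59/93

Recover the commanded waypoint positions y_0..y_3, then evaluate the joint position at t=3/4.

y_0=3 y_1=5 y_2=2 y_3=1
S(3/4) = 4597/992

y_0 = S_0(0) = a_0 = 3
y_1 = S_1(0) = a_1 = 5
y_2 = S_2(0) = a_2 = 2
y_3 = S_2(1) = 1
t_q=3/4 is in segment 0 (τ=3/4); S_0(τ)=4597/992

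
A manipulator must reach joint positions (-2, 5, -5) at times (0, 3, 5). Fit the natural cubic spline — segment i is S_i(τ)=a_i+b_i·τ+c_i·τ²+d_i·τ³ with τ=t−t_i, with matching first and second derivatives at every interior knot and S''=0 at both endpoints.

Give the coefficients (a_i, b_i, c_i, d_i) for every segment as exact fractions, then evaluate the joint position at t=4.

Δ: Δ0=7/3, Δ1=-5
row 1: diag=10, rhs=-44; c'=1/5, d'=-22/5
back: M1=-22/5
M: M0=0, M1=-22/5, M2=0
seg 0: a=-2, c=M0/2=0, d=(M1−M0)/(6·3)=-11/45, b=Δ0−h0·(2M0+M1)/6=68/15
seg 1: a=5, c=M1/2=-11/5, d=(M2−M1)/(6·2)=11/30, b=Δ1−h1·(2M1+M2)/6=-31/15
t_q=4 → seg 1, τ=1; S=5+-31/15·τ+-11/5·τ²+11/30·τ³=11/10

  seg 0: a=-2 b=68/15 c=0 d=-11/45
  seg 1: a=5 b=-31/15 c=-11/5 d=11/30
S(4) = 11/10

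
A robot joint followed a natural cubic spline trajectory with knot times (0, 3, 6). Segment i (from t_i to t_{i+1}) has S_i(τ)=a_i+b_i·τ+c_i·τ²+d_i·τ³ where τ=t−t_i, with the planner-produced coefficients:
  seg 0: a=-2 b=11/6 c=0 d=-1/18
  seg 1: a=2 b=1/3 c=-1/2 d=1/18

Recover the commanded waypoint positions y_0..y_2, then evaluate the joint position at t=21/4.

y_0=-2 y_1=2 y_2=0
S(21/4) = 109/128

y_0 = S_0(0) = a_0 = -2
y_1 = S_1(0) = a_1 = 2
y_2 = S_1(3) = 0
t_q=21/4 is in segment 1 (τ=9/4); S_1(τ)=109/128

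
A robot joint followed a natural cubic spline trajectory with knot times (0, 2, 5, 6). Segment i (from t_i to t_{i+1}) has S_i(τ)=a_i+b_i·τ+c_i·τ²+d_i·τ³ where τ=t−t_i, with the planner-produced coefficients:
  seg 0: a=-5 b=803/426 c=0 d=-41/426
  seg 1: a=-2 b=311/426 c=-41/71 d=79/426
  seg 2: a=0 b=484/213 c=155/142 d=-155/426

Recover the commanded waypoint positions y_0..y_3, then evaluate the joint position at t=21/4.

y_0 = S_0(0) = a_0 = -5
y_1 = S_1(0) = a_1 = -2
y_2 = S_2(0) = a_2 = 0
y_3 = S_2(1) = 3
t_q=21/4 is in segment 2 (τ=1/4); S_2(τ)=5731/9088

y_0=-5 y_1=-2 y_2=0 y_3=3
S(21/4) = 5731/9088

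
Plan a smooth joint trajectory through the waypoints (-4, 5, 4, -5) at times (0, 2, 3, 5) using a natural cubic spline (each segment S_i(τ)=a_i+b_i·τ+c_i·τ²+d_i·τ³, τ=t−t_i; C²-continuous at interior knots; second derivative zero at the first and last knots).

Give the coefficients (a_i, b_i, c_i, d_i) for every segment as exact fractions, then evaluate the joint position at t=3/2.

  seg 0: a=-4 b=433/70 c=0 d=-59/140
  seg 1: a=5 b=79/70 c=-177/70 d=2/5
  seg 2: a=4 b=-191/70 c=-93/70 d=31/140
S(3/2) = 617/160

Δ: Δ0=9/2, Δ1=-1, Δ2=-9/2
row 1: diag=6, rhs=-33; c'=1/6, d'=-11/2
row 2: denom=6−1·1/6=35/6; d'=(-21−1·-11/2)/(35/6)=-93/35
back: M2=-93/35
back: M1=-11/2−1/6·-93/35=-177/35
M: M0=0, M1=-177/35, M2=-93/35, M3=0
seg 0: a=-4, c=M0/2=0, d=(M1−M0)/(6·2)=-59/140, b=Δ0−h0·(2M0+M1)/6=433/70
seg 1: a=5, c=M1/2=-177/70, d=(M2−M1)/(6·1)=2/5, b=Δ1−h1·(2M1+M2)/6=79/70
seg 2: a=4, c=M2/2=-93/70, d=(M3−M2)/(6·2)=31/140, b=Δ2−h2·(2M2+M3)/6=-191/70
t_q=3/2 → seg 0, τ=3/2; S=-4+433/70·τ+0·τ²+-59/140·τ³=617/160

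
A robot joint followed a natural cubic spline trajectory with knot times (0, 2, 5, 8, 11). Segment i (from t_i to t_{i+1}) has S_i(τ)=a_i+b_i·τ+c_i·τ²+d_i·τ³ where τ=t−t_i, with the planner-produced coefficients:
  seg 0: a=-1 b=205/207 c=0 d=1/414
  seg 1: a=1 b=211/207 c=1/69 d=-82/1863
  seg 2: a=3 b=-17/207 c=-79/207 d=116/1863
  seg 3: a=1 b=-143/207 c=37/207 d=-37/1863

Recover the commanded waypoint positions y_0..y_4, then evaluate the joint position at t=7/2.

y_0 = S_0(0) = a_0 = -1
y_1 = S_1(0) = a_1 = 1
y_2 = S_2(0) = a_2 = 3
y_3 = S_3(0) = a_3 = 1
y_4 = S_3(3) = 0
t_q=7/2 is in segment 1 (τ=3/2); S_1(τ)=111/46

y_0=-1 y_1=1 y_2=3 y_3=1 y_4=0
S(7/2) = 111/46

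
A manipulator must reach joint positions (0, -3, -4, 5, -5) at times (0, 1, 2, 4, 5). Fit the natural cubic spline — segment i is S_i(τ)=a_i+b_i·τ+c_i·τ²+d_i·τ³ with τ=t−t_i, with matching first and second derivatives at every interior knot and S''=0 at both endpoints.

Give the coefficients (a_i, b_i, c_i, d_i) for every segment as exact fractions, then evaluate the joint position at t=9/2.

  seg 0: a=0 b=-184/61 c=0 d=1/61
  seg 1: a=-3 b=-181/61 c=3/61 d=117/61
  seg 2: a=-4 b=176/61 c=354/61 d=-1219/488
  seg 3: a=5 b=-473/122 c=-2241/244 d=747/244
S(9/2) = 2241/1952

Δ: Δ0=-3, Δ1=-1, Δ2=9/2, Δ3=-10
row 1: diag=4, rhs=12; c'=1/4, d'=3
row 2: denom=6−1·1/4=23/4; d'=(33−1·3)/(23/4)=120/23
row 3: denom=6−2·8/23=122/23; d'=(-87−2·120/23)/(122/23)=-2241/122
back: M3=-2241/122
back: M2=120/23−8/23·-2241/122=708/61
back: M1=3−1/4·708/61=6/61
M: M0=0, M1=6/61, M2=708/61, M3=-2241/122, M4=0
seg 0: a=0, c=M0/2=0, d=(M1−M0)/(6·1)=1/61, b=Δ0−h0·(2M0+M1)/6=-184/61
seg 1: a=-3, c=M1/2=3/61, d=(M2−M1)/(6·1)=117/61, b=Δ1−h1·(2M1+M2)/6=-181/61
seg 2: a=-4, c=M2/2=354/61, d=(M3−M2)/(6·2)=-1219/488, b=Δ2−h2·(2M2+M3)/6=176/61
seg 3: a=5, c=M3/2=-2241/244, d=(M4−M3)/(6·1)=747/244, b=Δ3−h3·(2M3+M4)/6=-473/122
t_q=9/2 → seg 3, τ=1/2; S=5+-473/122·τ+-2241/244·τ²+747/244·τ³=2241/1952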